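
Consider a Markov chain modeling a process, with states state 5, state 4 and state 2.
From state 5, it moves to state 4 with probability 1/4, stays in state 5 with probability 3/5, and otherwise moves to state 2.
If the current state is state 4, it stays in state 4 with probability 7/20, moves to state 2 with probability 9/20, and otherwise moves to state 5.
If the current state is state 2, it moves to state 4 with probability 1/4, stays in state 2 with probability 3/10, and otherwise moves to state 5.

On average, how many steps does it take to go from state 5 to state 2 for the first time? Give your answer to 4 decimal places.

Let t(s) be the expected number of steps to first reach state 2 from state s, with t(state 2) = 0. Conditioning on the first step:
t(state 5) = 1 + 0.6·t(state 5) + 0.25·t(state 4)
t(state 4) = 1 + 0.2·t(state 5) + 0.35·t(state 4)
Solving: t(state 5) = 4.2857, t(state 4) = 2.8571.
Expected steps from state 5 to state 2: 4.2857.

4.2857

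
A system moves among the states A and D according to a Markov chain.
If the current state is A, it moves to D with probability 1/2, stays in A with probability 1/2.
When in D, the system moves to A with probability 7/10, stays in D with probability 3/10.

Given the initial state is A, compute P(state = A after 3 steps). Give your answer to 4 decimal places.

Propagate the distribution vector 3 steps from A.
After 0 steps: (1.0000, 0.0000)
After 1 step: (0.5000, 0.5000)
After 2 steps: (0.6000, 0.4000)
After 3 steps: (0.5800, 0.4200)
P(in A after 3 steps) = 0.5800

0.5800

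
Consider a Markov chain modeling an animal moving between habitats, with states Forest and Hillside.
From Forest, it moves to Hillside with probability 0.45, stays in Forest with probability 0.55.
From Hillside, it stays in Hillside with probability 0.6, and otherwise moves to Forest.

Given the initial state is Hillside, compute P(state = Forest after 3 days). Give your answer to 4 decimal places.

Propagate the distribution vector 3 days from Hillside.
After 0 days: (0.0000, 1.0000)
After 1 day: (0.4000, 0.6000)
After 2 days: (0.4600, 0.5400)
After 3 days: (0.4690, 0.5310)
P(in Forest after 3 days) = 0.4690

0.4690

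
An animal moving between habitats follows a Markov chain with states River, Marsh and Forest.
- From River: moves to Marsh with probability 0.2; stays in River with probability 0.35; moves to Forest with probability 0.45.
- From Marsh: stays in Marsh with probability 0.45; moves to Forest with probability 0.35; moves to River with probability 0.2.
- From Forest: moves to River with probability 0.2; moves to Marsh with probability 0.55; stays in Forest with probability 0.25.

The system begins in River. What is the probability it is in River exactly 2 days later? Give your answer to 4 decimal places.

0.2525

Sum over the intermediate state after 1 day:
P = P(River→River)·P(River→River) + P(River→Marsh)·P(Marsh→River) + P(River→Forest)·P(Forest→River)
  = 0.35×0.35 + 0.2×0.2 + 0.45×0.2
  = 0.1225 + 0.0400 + 0.0900 = 0.2525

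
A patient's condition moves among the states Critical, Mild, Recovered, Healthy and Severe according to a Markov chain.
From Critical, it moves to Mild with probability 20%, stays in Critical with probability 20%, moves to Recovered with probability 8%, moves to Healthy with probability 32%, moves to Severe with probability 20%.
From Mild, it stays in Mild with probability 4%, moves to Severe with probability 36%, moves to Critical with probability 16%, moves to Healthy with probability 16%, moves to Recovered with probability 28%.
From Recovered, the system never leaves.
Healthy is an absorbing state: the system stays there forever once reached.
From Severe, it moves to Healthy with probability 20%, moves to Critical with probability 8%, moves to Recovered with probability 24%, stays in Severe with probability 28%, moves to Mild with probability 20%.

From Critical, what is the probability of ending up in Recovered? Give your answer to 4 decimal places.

Let h(s) be the probability of absorption at Recovered starting from transient state s. Then h(Recovered) = 1 and h(Healthy) = 0. By first-step analysis:
h(Critical) = 0.2·h(Critical) + 0.2·h(Mild) + 0.08·1 + 0.32·0 + 0.2·h(Severe)
h(Mild) = 0.16·h(Critical) + 0.04·h(Mild) + 0.28·1 + 0.16·0 + 0.36·h(Severe)
h(Severe) = 0.08·h(Critical) + 0.2·h(Mild) + 0.24·1 + 0.2·0 + 0.28·h(Severe)
Solving: h(Critical) = 0.3696, h(Mild) = 0.5511, h(Severe) = 0.5275.
Starting from Critical, the probability is 0.3696.

0.3696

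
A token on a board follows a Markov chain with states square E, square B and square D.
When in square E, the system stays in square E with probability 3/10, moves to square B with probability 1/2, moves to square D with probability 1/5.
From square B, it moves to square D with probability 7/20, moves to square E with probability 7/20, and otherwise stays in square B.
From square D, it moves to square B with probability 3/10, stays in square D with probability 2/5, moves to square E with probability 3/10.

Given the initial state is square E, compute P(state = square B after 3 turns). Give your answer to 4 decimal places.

Propagate the distribution vector 3 turns from square E.
After 0 turns: (1.0000, 0.0000, 0.0000)
After 1 turn: (0.3000, 0.5000, 0.2000)
After 2 turns: (0.3250, 0.3600, 0.3150)
After 3 turns: (0.3180, 0.3650, 0.3170)
P(in square B after 3 turns) = 0.3650

0.3650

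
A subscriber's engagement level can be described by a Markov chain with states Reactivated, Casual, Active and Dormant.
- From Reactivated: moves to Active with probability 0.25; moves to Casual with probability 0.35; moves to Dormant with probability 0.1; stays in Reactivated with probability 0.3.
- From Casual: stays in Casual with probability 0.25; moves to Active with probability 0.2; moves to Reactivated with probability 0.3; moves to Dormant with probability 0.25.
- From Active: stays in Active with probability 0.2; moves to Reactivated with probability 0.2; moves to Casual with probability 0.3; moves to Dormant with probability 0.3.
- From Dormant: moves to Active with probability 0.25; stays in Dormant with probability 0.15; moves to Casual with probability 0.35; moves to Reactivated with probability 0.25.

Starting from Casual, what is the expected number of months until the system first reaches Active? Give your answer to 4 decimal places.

4.4660

Let t(s) be the expected number of months to first reach Active from state s, with t(Active) = 0. Conditioning on the first month:
t(Reactivated) = 1 + 0.3·t(Reactivated) + 0.35·t(Casual) + 0.1·t(Dormant)
t(Casual) = 1 + 0.3·t(Reactivated) + 0.25·t(Casual) + 0.25·t(Dormant)
t(Dormant) = 1 + 0.25·t(Reactivated) + 0.35·t(Casual) + 0.15·t(Dormant)
Solving: t(Reactivated) = 4.2718, t(Casual) = 4.4660, t(Dormant) = 4.2718.
Expected months from Casual to Active: 4.4660.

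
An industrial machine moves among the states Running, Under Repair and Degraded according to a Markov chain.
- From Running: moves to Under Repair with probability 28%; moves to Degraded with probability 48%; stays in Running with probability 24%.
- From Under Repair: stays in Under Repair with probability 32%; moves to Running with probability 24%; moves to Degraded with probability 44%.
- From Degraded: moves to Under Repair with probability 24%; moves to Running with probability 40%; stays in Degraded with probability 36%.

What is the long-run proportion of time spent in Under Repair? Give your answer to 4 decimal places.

Let the stationary distribution be π with π = πP and π_1 + π_2 + π_3 = 1.
π_1 = 0.24·π_1 + 0.24·π_2 + 0.4·π_3
π_2 = 0.28·π_1 + 0.32·π_2 + 0.24·π_3
Solving with the normalization constraint gives π = (0.3070, 0.2742, 0.4188).
So the stationary probability of Under Repair is 0.2742.

0.2742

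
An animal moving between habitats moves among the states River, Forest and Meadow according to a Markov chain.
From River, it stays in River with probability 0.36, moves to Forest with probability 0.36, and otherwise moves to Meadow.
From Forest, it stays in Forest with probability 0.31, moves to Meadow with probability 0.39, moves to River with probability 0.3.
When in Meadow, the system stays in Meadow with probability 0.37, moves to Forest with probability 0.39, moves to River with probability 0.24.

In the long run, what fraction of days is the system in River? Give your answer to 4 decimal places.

0.2968

Let the stationary distribution be π with π = πP and π_1 + π_2 + π_3 = 1.
π_1 = 0.36·π_1 + 0.3·π_2 + 0.24·π_3
π_2 = 0.36·π_1 + 0.31·π_2 + 0.39·π_3
Solving with the normalization constraint gives π = (0.2968, 0.3529, 0.3503).
So the stationary probability of River is 0.2968.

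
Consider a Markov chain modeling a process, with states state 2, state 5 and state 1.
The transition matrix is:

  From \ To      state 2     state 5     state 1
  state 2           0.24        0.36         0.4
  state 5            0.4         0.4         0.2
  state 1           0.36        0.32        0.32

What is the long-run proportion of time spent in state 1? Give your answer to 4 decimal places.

0.3033

Let the stationary distribution be π with π = πP and π_1 + π_2 + π_3 = 1.
π_1 = 0.24·π_1 + 0.4·π_2 + 0.36·π_3
π_2 = 0.36·π_1 + 0.4·π_2 + 0.32·π_3
Solving with the normalization constraint gives π = (0.3344, 0.3624, 0.3033).
So the stationary probability of state 1 is 0.3033.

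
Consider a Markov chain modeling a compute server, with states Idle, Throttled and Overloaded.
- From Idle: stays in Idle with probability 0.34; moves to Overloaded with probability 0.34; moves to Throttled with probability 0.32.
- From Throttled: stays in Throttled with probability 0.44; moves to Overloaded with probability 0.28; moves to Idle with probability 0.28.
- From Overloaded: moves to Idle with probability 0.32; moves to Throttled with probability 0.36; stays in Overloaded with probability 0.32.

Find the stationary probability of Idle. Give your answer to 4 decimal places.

0.3111

Let the stationary distribution be π with π = πP and π_1 + π_2 + π_3 = 1.
π_1 = 0.34·π_1 + 0.28·π_2 + 0.32·π_3
π_2 = 0.32·π_1 + 0.44·π_2 + 0.36·π_3
Solving with the normalization constraint gives π = (0.3111, 0.3778, 0.3111).
So the stationary probability of Idle is 0.3111.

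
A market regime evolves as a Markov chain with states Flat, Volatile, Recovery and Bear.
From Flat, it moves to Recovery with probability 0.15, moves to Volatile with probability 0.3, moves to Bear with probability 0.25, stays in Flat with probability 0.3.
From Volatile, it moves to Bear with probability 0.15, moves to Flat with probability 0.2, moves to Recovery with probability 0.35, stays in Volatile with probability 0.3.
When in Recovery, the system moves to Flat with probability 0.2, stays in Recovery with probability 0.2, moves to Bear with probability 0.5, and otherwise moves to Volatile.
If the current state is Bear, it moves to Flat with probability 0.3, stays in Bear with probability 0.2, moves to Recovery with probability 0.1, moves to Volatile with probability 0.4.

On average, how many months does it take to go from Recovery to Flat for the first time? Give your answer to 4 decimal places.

4.3126

Let t(s) be the expected number of months to first reach Flat from state s, with t(Flat) = 0. Conditioning on the first month:
t(Volatile) = 1 + 0.3·t(Volatile) + 0.35·t(Recovery) + 0.15·t(Bear)
t(Recovery) = 1 + 0.1·t(Volatile) + 0.2·t(Recovery) + 0.5·t(Bear)
t(Bear) = 1 + 0.4·t(Volatile) + 0.1·t(Recovery) + 0.2·t(Bear)
Solving: t(Volatile) = 4.4444, t(Recovery) = 4.3126, t(Bear) = 4.0113.
Expected months from Recovery to Flat: 4.3126.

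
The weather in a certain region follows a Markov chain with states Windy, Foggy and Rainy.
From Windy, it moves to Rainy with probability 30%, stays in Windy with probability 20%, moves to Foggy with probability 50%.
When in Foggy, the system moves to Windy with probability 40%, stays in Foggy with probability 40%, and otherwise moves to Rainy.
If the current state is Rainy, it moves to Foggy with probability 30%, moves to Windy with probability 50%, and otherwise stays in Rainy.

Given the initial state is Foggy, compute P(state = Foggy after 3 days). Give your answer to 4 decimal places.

0.4100

Propagate the distribution vector 3 days from Foggy.
After 0 days: (0.0000, 1.0000, 0.0000)
After 1 day: (0.4000, 0.4000, 0.2000)
After 2 days: (0.3400, 0.4200, 0.2400)
After 3 days: (0.3560, 0.4100, 0.2340)
P(in Foggy after 3 days) = 0.4100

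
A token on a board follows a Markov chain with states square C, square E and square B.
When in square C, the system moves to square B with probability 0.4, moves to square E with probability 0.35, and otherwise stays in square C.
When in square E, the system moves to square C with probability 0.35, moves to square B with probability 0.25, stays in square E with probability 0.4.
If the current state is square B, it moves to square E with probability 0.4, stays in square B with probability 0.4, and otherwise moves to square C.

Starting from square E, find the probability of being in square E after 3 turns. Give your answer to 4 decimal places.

Propagate the distribution vector 3 turns from square E.
After 0 turns: (0.0000, 1.0000, 0.0000)
After 1 turn: (0.3500, 0.4000, 0.2500)
After 2 turns: (0.2775, 0.3825, 0.3400)
After 3 turns: (0.2713, 0.3861, 0.3426)
P(in square E after 3 turns) = 0.3861

0.3861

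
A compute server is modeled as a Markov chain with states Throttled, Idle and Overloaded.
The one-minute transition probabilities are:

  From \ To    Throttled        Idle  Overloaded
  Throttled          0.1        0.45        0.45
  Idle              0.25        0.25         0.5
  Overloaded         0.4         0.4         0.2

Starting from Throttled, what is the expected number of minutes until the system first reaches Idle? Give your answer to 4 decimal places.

2.3148

Let t(s) be the expected number of minutes to first reach Idle from state s, with t(Idle) = 0. Conditioning on the first minute:
t(Throttled) = 1 + 0.1·t(Throttled) + 0.45·t(Overloaded)
t(Overloaded) = 1 + 0.4·t(Throttled) + 0.2·t(Overloaded)
Solving: t(Throttled) = 2.3148, t(Overloaded) = 2.4074.
Expected minutes from Throttled to Idle: 2.3148.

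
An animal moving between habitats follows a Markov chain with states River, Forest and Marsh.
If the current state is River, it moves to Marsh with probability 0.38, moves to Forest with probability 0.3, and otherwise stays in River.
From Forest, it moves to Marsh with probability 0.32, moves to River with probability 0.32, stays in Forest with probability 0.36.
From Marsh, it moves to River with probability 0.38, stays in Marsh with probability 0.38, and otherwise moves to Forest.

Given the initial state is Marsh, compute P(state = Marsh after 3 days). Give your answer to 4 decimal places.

0.3625

Propagate the distribution vector 3 days from Marsh.
After 0 days: (0.0000, 0.0000, 1.0000)
After 1 day: (0.3800, 0.2400, 0.3800)
After 2 days: (0.3428, 0.2916, 0.3656)
After 3 days: (0.3419, 0.2956, 0.3625)
P(in Marsh after 3 days) = 0.3625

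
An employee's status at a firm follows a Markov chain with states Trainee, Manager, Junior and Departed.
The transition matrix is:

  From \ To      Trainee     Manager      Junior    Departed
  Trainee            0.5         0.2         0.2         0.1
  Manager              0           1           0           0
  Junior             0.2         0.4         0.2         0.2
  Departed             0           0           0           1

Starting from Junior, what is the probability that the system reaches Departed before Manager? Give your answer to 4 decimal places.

Let h(s) be the probability of absorption at Departed starting from transient state s. Then h(Departed) = 1 and h(Manager) = 0. By first-step analysis:
h(Trainee) = 0.5·h(Trainee) + 0.2·0 + 0.2·h(Junior) + 0.1·1
h(Junior) = 0.2·h(Trainee) + 0.4·0 + 0.2·h(Junior) + 0.2·1
Solving: h(Trainee) = 0.3333, h(Junior) = 0.3333.
Starting from Junior, the probability is 0.3333.

0.3333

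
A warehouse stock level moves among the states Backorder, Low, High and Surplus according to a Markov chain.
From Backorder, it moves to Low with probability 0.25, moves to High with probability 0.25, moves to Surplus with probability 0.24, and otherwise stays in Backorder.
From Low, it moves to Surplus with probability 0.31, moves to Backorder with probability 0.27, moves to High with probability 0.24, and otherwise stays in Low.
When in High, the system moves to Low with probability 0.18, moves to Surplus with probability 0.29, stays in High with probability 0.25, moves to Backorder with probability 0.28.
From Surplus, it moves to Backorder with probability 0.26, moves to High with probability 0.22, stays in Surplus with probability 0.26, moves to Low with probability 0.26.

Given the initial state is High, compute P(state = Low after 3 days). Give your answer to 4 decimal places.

0.2203

Propagate the distribution vector 3 days from High.
After 0 days: (0.0000, 0.0000, 1.0000, 0.0000)
After 1 day: (0.2800, 0.1800, 0.2500, 0.2900)
After 2 days: (0.2668, 0.2228, 0.2395, 0.2709)
After 3 days: (0.2670, 0.2203, 0.2396, 0.2730)
P(in Low after 3 days) = 0.2203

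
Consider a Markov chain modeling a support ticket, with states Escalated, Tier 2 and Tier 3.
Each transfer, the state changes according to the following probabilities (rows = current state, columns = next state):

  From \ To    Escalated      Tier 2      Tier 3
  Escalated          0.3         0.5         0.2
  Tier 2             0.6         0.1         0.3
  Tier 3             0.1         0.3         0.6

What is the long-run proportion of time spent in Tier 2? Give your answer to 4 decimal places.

0.3023

Let the stationary distribution be π with π = πP and π_1 + π_2 + π_3 = 1.
π_1 = 0.3·π_1 + 0.6·π_2 + 0.1·π_3
π_2 = 0.5·π_1 + 0.1·π_2 + 0.3·π_3
Solving with the normalization constraint gives π = (0.3140, 0.3023, 0.3837).
So the stationary probability of Tier 2 is 0.3023.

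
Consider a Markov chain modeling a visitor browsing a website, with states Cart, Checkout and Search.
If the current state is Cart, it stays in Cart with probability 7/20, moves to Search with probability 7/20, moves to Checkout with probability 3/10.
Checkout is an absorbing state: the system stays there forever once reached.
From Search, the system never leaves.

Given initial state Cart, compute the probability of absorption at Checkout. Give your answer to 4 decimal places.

0.4615

Let h(s) be the probability of absorption at Checkout starting from transient state s. Then h(Checkout) = 1 and h(Search) = 0. By first-step analysis:
h(Cart) = 0.35·h(Cart) + 0.3·1 + 0.35·0
Solving: h(Cart) = 0.4615.
Starting from Cart, the probability is 0.4615.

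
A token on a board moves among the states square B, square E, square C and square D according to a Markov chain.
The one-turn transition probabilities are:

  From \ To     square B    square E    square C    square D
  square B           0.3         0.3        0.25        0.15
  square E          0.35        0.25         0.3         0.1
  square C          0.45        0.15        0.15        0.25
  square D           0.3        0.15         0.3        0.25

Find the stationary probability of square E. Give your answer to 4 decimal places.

Let the stationary distribution be π with π = πP and π_1 + π_2 + π_3 + π_4 = 1.
π_1 = 0.3·π_1 + 0.35·π_2 + 0.45·π_3 + 0.3·π_4
π_2 = 0.3·π_1 + 0.25·π_2 + 0.15·π_3 + 0.15·π_4
π_3 = 0.25·π_1 + 0.3·π_2 + 0.15·π_3 + 0.3·π_4
Solving with the normalization constraint gives π = (0.3481, 0.2247, 0.2457, 0.1815).
So the stationary probability of square E is 0.2247.

0.2247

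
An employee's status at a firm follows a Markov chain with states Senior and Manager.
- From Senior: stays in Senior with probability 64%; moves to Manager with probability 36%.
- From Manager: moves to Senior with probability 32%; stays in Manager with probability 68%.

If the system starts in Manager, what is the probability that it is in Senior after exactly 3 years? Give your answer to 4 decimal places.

Propagate the distribution vector 3 years from Manager.
After 0 years: (0.0000, 1.0000)
After 1 year: (0.3200, 0.6800)
After 2 years: (0.4224, 0.5776)
After 3 years: (0.4552, 0.5448)
P(in Senior after 3 years) = 0.4552

0.4552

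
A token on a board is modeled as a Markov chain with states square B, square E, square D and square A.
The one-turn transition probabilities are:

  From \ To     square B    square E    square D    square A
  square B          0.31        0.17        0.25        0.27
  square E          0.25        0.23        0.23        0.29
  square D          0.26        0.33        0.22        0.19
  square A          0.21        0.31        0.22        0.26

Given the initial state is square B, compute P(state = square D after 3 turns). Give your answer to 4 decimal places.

Propagate the distribution vector 3 turns from square B.
After 0 turns: (1.0000, 0.0000, 0.0000, 0.0000)
After 1 turn: (0.3100, 0.1700, 0.2500, 0.2700)
After 2 turns: (0.2603, 0.2580, 0.2310, 0.2507)
After 3 turns: (0.2579, 0.2575, 0.2304, 0.2542)
P(in square D after 3 turns) = 0.2304

0.2304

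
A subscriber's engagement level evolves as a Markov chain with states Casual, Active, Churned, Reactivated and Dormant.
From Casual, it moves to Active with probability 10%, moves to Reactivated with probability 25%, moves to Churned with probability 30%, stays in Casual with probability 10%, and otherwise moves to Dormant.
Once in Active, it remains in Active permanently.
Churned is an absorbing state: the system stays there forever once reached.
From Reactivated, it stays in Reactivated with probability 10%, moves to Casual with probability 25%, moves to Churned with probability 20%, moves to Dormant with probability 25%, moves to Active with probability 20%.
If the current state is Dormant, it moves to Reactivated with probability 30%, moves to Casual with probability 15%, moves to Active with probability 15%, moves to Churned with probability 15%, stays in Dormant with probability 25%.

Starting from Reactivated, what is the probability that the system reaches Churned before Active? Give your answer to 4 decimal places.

Let h(s) be the probability of absorption at Churned starting from transient state s. Then h(Churned) = 1 and h(Active) = 0. By first-step analysis:
h(Casual) = 0.1·h(Casual) + 0.1·0 + 0.3·1 + 0.25·h(Reactivated) + 0.25·h(Dormant)
h(Reactivated) = 0.25·h(Casual) + 0.2·0 + 0.2·1 + 0.1·h(Reactivated) + 0.25·h(Dormant)
h(Dormant) = 0.15·h(Casual) + 0.15·0 + 0.15·1 + 0.3·h(Reactivated) + 0.25·h(Dormant)
Solving: h(Casual) = 0.6391, h(Reactivated) = 0.5522, h(Dormant) = 0.5487.
Starting from Reactivated, the probability is 0.5522.

0.5522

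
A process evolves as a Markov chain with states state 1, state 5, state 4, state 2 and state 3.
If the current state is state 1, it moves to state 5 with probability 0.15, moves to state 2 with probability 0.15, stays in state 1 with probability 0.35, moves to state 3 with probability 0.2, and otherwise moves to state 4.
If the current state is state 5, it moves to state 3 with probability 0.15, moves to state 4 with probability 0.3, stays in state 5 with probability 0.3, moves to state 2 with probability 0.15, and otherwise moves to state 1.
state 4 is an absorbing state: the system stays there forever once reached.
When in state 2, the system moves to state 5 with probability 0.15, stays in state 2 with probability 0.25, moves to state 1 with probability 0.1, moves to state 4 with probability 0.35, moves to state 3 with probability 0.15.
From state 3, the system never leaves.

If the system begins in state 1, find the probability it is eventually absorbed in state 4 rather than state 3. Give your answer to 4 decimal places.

Let h(s) be the probability of absorption at state 4 starting from transient state s. Then h(state 4) = 1 and h(state 3) = 0. By first-step analysis:
h(state 1) = 0.35·h(state 1) + 0.15·h(state 5) + 0.15·1 + 0.15·h(state 2) + 0.2·0
h(state 5) = 0.1·h(state 1) + 0.3·h(state 5) + 0.3·1 + 0.15·h(state 2) + 0.15·0
h(state 2) = 0.1·h(state 1) + 0.15·h(state 5) + 0.35·1 + 0.25·h(state 2) + 0.15·0
Solving: h(state 1) = 0.5343, h(state 5) = 0.6479, h(state 2) = 0.6675.
Starting from state 1, the probability is 0.5343.

0.5343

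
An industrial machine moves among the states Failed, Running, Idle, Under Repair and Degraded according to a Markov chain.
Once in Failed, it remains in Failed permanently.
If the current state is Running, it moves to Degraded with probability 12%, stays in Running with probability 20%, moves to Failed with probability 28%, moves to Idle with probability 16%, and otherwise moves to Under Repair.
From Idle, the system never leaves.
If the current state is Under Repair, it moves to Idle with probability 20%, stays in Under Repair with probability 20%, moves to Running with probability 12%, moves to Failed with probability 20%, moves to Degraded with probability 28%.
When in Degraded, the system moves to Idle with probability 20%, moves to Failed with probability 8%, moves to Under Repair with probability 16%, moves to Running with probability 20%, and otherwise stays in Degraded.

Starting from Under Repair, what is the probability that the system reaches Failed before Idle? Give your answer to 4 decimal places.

0.4802

Let h(s) be the probability of absorption at Failed starting from transient state s. Then h(Failed) = 1 and h(Idle) = 0. By first-step analysis:
h(Running) = 0.28·1 + 0.2·h(Running) + 0.16·0 + 0.24·h(Under Repair) + 0.12·h(Degraded)
h(Under Repair) = 0.2·1 + 0.12·h(Running) + 0.2·0 + 0.2·h(Under Repair) + 0.28·h(Degraded)
h(Degraded) = 0.08·1 + 0.2·h(Running) + 0.2·0 + 0.16·h(Under Repair) + 0.36·h(Degraded)
Solving: h(Running) = 0.5569, h(Under Repair) = 0.4802, h(Degraded) = 0.4191.
Starting from Under Repair, the probability is 0.4802.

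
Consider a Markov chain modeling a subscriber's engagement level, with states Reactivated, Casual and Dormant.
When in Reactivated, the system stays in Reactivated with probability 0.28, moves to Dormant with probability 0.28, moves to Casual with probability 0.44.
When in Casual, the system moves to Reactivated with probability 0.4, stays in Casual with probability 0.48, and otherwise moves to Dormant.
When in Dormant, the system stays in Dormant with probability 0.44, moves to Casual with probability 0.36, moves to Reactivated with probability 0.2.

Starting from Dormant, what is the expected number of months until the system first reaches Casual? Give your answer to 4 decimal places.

Let t(s) be the expected number of months to first reach Casual from state s, with t(Casual) = 0. Conditioning on the first month:
t(Reactivated) = 1 + 0.28·t(Reactivated) + 0.28·t(Dormant)
t(Dormant) = 1 + 0.2·t(Reactivated) + 0.44·t(Dormant)
Solving: t(Reactivated) = 2.4194, t(Dormant) = 2.6498.
Expected months from Dormant to Casual: 2.6498.

2.6498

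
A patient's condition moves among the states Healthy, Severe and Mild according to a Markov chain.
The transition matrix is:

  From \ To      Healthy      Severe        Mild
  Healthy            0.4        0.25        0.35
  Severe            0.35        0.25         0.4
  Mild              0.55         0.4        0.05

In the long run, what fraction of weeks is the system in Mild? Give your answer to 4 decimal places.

Let the stationary distribution be π with π = πP and π_1 + π_2 + π_3 = 1.
π_1 = 0.4·π_1 + 0.35·π_2 + 0.55·π_3
π_2 = 0.25·π_1 + 0.25·π_2 + 0.4·π_3
Solving with the normalization constraint gives π = (0.4275, 0.2921, 0.2805).
So the stationary probability of Mild is 0.2805.

0.2805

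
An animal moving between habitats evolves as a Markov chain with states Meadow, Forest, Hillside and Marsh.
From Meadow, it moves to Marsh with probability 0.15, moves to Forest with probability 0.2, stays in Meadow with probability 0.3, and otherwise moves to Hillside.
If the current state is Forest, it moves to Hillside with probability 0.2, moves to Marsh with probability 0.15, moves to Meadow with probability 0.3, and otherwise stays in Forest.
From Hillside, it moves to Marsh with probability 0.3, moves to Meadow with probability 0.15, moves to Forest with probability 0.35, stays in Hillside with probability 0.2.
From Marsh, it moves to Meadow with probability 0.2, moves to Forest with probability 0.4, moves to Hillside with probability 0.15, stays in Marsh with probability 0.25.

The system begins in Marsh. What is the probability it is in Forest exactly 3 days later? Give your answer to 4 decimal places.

0.3220

Propagate the distribution vector 3 days from Marsh.
After 0 days: (0.0000, 0.0000, 0.0000, 1.0000)
After 1 day: (0.2000, 0.4000, 0.1500, 0.2500)
After 2 days: (0.2525, 0.3325, 0.2175, 0.1975)
After 3 days: (0.2476, 0.3220, 0.2280, 0.2024)
P(in Forest after 3 days) = 0.3220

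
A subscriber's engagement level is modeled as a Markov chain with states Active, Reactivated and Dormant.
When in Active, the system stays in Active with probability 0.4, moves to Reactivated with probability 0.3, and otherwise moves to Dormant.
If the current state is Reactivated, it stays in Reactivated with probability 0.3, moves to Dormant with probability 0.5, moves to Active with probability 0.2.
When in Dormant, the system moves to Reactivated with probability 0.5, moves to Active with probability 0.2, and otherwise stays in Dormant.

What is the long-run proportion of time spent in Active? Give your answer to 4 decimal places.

0.2500

Let the stationary distribution be π with π = πP and π_1 + π_2 + π_3 = 1.
π_1 = 0.4·π_1 + 0.2·π_2 + 0.2·π_3
π_2 = 0.3·π_1 + 0.3·π_2 + 0.5·π_3
Solving with the normalization constraint gives π = (0.2500, 0.3750, 0.3750).
So the stationary probability of Active is 0.2500.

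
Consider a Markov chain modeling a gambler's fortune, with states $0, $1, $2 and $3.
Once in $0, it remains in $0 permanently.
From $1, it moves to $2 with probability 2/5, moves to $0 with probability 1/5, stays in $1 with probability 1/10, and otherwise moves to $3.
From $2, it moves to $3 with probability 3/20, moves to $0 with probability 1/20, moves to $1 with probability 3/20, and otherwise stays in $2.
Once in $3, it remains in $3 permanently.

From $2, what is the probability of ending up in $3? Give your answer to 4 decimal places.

0.7059

Let h(s) be the probability of absorption at $3 starting from transient state s. Then h($3) = 1 and h($0) = 0. By first-step analysis:
h($1) = 0.2·0 + 0.1·h($1) + 0.4·h($2) + 0.3·1
h($2) = 0.05·0 + 0.15·h($1) + 0.65·h($2) + 0.15·1
Solving: h($1) = 0.6471, h($2) = 0.7059.
Starting from $2, the probability is 0.7059.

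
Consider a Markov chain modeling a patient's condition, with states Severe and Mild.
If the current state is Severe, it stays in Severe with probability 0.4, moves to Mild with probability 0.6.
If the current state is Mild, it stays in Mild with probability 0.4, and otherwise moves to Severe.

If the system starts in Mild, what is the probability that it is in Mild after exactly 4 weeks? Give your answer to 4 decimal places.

0.5008

Propagate the distribution vector 4 weeks from Mild.
After 0 weeks: (0.0000, 1.0000)
After 1 week: (0.6000, 0.4000)
After 2 weeks: (0.4800, 0.5200)
After 3 weeks: (0.5040, 0.4960)
After 4 weeks: (0.4992, 0.5008)
P(in Mild after 4 weeks) = 0.5008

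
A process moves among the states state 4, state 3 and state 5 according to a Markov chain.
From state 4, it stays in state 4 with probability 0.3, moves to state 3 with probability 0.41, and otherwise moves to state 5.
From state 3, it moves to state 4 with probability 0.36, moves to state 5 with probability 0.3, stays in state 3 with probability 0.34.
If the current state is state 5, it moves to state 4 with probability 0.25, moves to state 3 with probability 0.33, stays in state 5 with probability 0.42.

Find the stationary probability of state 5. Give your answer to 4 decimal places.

0.3374

Let the stationary distribution be π with π = πP and π_1 + π_2 + π_3 = 1.
π_1 = 0.3·π_1 + 0.36·π_2 + 0.25·π_3
π_2 = 0.41·π_1 + 0.34·π_2 + 0.33·π_3
Solving with the normalization constraint gives π = (0.3046, 0.3579, 0.3374).
So the stationary probability of state 5 is 0.3374.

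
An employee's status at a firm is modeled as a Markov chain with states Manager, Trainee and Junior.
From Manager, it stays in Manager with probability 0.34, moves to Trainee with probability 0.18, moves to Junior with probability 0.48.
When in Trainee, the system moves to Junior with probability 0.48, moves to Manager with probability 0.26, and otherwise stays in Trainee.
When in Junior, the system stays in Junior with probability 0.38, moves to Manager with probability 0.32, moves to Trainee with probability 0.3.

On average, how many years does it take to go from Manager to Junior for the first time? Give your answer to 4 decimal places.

2.0833

Let t(s) be the expected number of years to first reach Junior from state s, with t(Junior) = 0. Conditioning on the first year:
t(Manager) = 1 + 0.34·t(Manager) + 0.18·t(Trainee)
t(Trainee) = 1 + 0.26·t(Manager) + 0.26·t(Trainee)
Solving: t(Manager) = 2.0833, t(Trainee) = 2.0833.
Expected years from Manager to Junior: 2.0833.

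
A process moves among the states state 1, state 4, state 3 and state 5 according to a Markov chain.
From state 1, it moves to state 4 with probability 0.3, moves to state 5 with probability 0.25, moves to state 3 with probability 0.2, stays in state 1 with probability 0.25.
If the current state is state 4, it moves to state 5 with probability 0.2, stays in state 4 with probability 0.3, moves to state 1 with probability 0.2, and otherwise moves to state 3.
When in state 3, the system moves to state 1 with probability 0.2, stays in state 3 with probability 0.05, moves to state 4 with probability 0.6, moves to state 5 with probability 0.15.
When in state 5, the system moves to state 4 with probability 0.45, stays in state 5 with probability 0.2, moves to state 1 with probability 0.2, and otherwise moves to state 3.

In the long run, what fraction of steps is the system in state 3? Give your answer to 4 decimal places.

Let the stationary distribution be π with π = πP and π_1 + π_2 + π_3 + π_4 = 1.
π_1 = 0.25·π_1 + 0.2·π_2 + 0.2·π_3 + 0.2·π_4
π_2 = 0.3·π_1 + 0.3·π_2 + 0.6·π_3 + 0.45·π_4
π_3 = 0.2·π_1 + 0.3·π_2 + 0.05·π_3 + 0.15·π_4
Solving with the normalization constraint gives π = (0.2105, 0.3898, 0.1991, 0.2006).
So the stationary probability of state 3 is 0.1991.

0.1991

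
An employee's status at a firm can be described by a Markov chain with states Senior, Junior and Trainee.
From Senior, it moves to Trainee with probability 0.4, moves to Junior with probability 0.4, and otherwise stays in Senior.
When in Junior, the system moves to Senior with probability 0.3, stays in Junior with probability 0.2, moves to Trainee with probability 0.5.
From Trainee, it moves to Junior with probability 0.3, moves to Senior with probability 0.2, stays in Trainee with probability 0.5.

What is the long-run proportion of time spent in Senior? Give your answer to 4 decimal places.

0.2294

Let the stationary distribution be π with π = πP and π_1 + π_2 + π_3 = 1.
π_1 = 0.2·π_1 + 0.3·π_2 + 0.2·π_3
π_2 = 0.4·π_1 + 0.2·π_2 + 0.3·π_3
Solving with the normalization constraint gives π = (0.2294, 0.2936, 0.4771).
So the stationary probability of Senior is 0.2294.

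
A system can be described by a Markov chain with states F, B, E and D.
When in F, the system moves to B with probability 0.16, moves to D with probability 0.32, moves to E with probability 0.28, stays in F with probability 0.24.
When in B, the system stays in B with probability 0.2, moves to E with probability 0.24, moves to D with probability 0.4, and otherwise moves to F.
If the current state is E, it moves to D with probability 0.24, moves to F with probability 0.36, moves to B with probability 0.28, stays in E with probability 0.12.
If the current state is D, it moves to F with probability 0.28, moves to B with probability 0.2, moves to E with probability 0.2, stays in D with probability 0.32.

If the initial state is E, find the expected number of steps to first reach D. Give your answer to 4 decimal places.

3.3451

Let t(s) be the expected number of steps to first reach D from state s, with t(D) = 0. Conditioning on the first step:
t(F) = 1 + 0.24·t(F) + 0.16·t(B) + 0.28·t(E)
t(B) = 1 + 0.16·t(F) + 0.2·t(B) + 0.24·t(E)
t(E) = 1 + 0.36·t(F) + 0.28·t(B) + 0.12·t(E)
Solving: t(F) = 3.1555, t(B) = 2.8846, t(E) = 3.3451.
Expected steps from E to D: 3.3451.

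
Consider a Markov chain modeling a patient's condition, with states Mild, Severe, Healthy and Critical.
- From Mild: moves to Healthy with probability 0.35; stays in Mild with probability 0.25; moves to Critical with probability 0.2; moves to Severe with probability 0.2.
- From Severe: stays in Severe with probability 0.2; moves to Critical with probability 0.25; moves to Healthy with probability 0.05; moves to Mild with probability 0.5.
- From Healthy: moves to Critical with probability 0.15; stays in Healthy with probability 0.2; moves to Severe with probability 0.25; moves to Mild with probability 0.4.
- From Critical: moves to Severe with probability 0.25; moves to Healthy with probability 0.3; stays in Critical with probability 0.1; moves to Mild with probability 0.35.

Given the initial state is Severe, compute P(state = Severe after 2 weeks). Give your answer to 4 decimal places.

0.2150

Propagate the distribution vector 2 weeks from Severe.
After 0 weeks: (0.0000, 1.0000, 0.0000, 0.0000)
After 1 week: (0.5000, 0.2000, 0.0500, 0.2500)
After 2 weeks: (0.3325, 0.2150, 0.2700, 0.1825)
P(in Severe after 2 weeks) = 0.2150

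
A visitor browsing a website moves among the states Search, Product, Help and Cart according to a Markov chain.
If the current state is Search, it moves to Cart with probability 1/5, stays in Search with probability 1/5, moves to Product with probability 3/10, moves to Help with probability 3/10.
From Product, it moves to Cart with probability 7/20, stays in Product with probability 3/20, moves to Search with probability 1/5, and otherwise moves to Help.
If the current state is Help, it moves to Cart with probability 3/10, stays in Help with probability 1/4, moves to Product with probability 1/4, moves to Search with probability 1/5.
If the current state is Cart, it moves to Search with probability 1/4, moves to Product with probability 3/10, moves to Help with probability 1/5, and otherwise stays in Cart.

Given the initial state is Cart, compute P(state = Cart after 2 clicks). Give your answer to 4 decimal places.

0.2775

Propagate the distribution vector 2 clicks from Cart.
After 0 clicks: (0.0000, 0.0000, 0.0000, 1.0000)
After 1 click: (0.2500, 0.3000, 0.2000, 0.2500)
After 2 clicks: (0.2125, 0.2450, 0.2650, 0.2775)
P(in Cart after 2 clicks) = 0.2775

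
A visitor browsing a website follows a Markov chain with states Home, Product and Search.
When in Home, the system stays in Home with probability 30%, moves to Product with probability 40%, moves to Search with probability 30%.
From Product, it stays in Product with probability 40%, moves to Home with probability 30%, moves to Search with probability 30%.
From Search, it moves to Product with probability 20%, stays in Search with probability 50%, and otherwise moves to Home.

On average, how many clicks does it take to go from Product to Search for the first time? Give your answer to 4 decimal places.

3.3333

Let t(s) be the expected number of clicks to first reach Search from state s, with t(Search) = 0. Conditioning on the first click:
t(Home) = 1 + 0.3·t(Home) + 0.4·t(Product)
t(Product) = 1 + 0.3·t(Home) + 0.4·t(Product)
Solving: t(Home) = 3.3333, t(Product) = 3.3333.
Expected clicks from Product to Search: 3.3333.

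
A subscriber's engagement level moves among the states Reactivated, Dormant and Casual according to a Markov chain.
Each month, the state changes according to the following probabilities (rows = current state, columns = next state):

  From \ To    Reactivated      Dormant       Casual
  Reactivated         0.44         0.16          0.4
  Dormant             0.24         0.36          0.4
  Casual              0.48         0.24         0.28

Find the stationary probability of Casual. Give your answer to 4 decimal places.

0.3571

Let the stationary distribution be π with π = πP and π_1 + π_2 + π_3 = 1.
π_1 = 0.44·π_1 + 0.24·π_2 + 0.48·π_3
π_2 = 0.16·π_1 + 0.36·π_2 + 0.24·π_3
Solving with the normalization constraint gives π = (0.4071, 0.2357, 0.3571).
So the stationary probability of Casual is 0.3571.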